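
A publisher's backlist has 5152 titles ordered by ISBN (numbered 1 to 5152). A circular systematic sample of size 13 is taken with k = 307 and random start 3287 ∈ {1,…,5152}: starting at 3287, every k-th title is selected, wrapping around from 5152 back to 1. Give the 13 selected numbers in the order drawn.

Selection 1: 3287
Selection 2: 3287 + 307 = 3594
Selection 3: 3594 + 307 = 3901
Selection 4: 3901 + 307 = 4208
Selection 5: 4208 + 307 = 4515
Selection 6: 4515 + 307 = 4822
Selection 7: 4822 + 307 = 5129
Selection 8: 5129 + 307 = 5436 → 5436 − 5152 = 284
Selection 9: 284 + 307 = 591
Selection 10: 591 + 307 = 898
Selection 11: 898 + 307 = 1205
Selection 12: 1205 + 307 = 1512
Selection 13: 1512 + 307 = 1819

3287, 3594, 3901, 4208, 4515, 4822, 5129, 284, 591, 898, 1205, 1512, 1819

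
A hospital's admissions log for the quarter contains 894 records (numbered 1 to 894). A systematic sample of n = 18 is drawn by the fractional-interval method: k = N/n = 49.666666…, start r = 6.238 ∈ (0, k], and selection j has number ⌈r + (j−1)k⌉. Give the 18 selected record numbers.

7, 56, 106, 156, 205, 255, 305, 354, 404, 454, 503, 553, 603, 652, 702, 752, 801, 851

j=1: r + 0k = 6.238 → ⌈·⌉ = 7
j=2: r + 1k = 55.904666… → ⌈·⌉ = 56
j=3: r + 2k = 105.571333… → ⌈·⌉ = 106
j=4: r + 3k = 155.238 → ⌈·⌉ = 156
j=5: r + 4k = 204.904666… → ⌈·⌉ = 205
j=6: r + 5k = 254.571333… → ⌈·⌉ = 255
j=7: r + 6k = 304.238 → ⌈·⌉ = 305
j=8: r + 7k = 353.904666… → ⌈·⌉ = 354
j=9: r + 8k = 403.571333… → ⌈·⌉ = 404
j=10: r + 9k = 453.238 → ⌈·⌉ = 454
j=11: r + 10k = 502.904666… → ⌈·⌉ = 503
j=12: r + 11k = 552.571333… → ⌈·⌉ = 553
j=13: r + 12k = 602.238 → ⌈·⌉ = 603
j=14: r + 13k = 651.904666… → ⌈·⌉ = 652
j=15: r + 14k = 701.571333… → ⌈·⌉ = 702
j=16: r + 15k = 751.238 → ⌈·⌉ = 752
j=17: r + 16k = 800.904666… → ⌈·⌉ = 801
j=18: r + 17k = 850.571333… → ⌈·⌉ = 851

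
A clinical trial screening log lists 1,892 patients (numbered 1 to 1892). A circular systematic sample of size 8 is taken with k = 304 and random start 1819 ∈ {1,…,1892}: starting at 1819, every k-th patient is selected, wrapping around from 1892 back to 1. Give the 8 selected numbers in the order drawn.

1819, 231, 535, 839, 1143, 1447, 1751, 163

Selection 1: 1819
Selection 2: 1819 + 304 = 2123 → 2123 − 1892 = 231
Selection 3: 231 + 304 = 535
Selection 4: 535 + 304 = 839
Selection 5: 839 + 304 = 1143
Selection 6: 1143 + 304 = 1447
Selection 7: 1447 + 304 = 1751
Selection 8: 1751 + 304 = 2055 → 2055 − 1892 = 163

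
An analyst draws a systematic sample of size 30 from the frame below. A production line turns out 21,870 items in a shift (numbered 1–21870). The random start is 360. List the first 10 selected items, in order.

360, 1089, 1818, 2547, 3276, 4005, 4734, 5463, 6192, 6921

k = N/n = 21870/30 = 729
item 1: 360
item 2: 360 + 729 = 1089
item 3: 1089 + 729 = 1818
item 4: 1818 + 729 = 2547
item 5: 2547 + 729 = 3276
item 6: 3276 + 729 = 4005
item 7: 4005 + 729 = 4734
item 8: 4734 + 729 = 5463
item 9: 5463 + 729 = 6192
item 10: 6192 + 729 = 6921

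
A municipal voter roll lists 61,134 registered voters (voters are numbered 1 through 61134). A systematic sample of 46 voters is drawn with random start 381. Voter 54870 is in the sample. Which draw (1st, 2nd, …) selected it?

42

k = 61134/46 = 1329
position = (54870 − 381)/1329 + 1 = 54489/1329 + 1 = 41 + 1 = 42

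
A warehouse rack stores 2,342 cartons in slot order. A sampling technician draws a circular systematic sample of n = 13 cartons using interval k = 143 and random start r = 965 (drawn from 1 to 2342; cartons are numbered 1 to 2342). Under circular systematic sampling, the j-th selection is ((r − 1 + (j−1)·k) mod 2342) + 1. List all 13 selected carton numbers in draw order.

965, 1108, 1251, 1394, 1537, 1680, 1823, 1966, 2109, 2252, 53, 196, 339

Selection 1: 965
Selection 2: 965 + 143 = 1108
Selection 3: 1108 + 143 = 1251
Selection 4: 1251 + 143 = 1394
Selection 5: 1394 + 143 = 1537
Selection 6: 1537 + 143 = 1680
Selection 7: 1680 + 143 = 1823
Selection 8: 1823 + 143 = 1966
Selection 9: 1966 + 143 = 2109
Selection 10: 2109 + 143 = 2252
Selection 11: 2252 + 143 = 2395 → 2395 − 2342 = 53
Selection 12: 53 + 143 = 196
Selection 13: 196 + 143 = 339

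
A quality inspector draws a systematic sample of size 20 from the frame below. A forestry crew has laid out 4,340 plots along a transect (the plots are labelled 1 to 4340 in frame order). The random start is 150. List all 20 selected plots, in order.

150, 367, 584, 801, 1018, 1235, 1452, 1669, 1886, 2103, 2320, 2537, 2754, 2971, 3188, 3405, 3622, 3839, 4056, 4273

k = N/n = 4340/20 = 217
plot 1: 150
plot 2: 150 + 217 = 367
plot 3: 367 + 217 = 584
plot 4: 584 + 217 = 801
plot 5: 801 + 217 = 1018
plot 6: 1018 + 217 = 1235
plot 7: 1235 + 217 = 1452
plot 8: 1452 + 217 = 1669
plot 9: 1669 + 217 = 1886
plot 10: 1886 + 217 = 2103
plot 11: 2103 + 217 = 2320
plot 12: 2320 + 217 = 2537
plot 13: 2537 + 217 = 2754
plot 14: 2754 + 217 = 2971
plot 15: 2971 + 217 = 3188
plot 16: 3188 + 217 = 3405
plot 17: 3405 + 217 = 3622
plot 18: 3622 + 217 = 3839
plot 19: 3839 + 217 = 4056
plot 20: 4056 + 217 = 4273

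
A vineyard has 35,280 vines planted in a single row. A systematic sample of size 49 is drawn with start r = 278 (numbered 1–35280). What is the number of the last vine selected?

34838

k = 35280/49 = 720
49th selection = r + (49−1)·k = 278 + 48×720 = 278 + 34560 = 34838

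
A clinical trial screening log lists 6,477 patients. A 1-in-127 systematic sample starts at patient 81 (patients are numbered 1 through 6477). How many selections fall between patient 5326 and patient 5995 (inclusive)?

k = 127
First selection ≥ 5326: 81 + ⌈(5326−81)/127⌉·127 = 81 + 42×127 = 5415
Last selection ≤ 5995: 81 + ⌊(5995−81)/127⌋·127 = 81 + 46×127 = 5923
Count = 46 − 42 + 1 = 5

5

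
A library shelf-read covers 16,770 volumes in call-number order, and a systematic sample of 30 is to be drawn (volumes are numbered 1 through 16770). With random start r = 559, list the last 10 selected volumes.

k = N/n = 16770/30 = 559
21st selection = 559 + 20×559 = 11739
22nd: 11739 + 559 = 12298
23rd: 12298 + 559 = 12857
24th: 12857 + 559 = 13416
25th: 13416 + 559 = 13975
26th: 13975 + 559 = 14534
27th: 14534 + 559 = 15093
28th: 15093 + 559 = 15652
29th: 15652 + 559 = 16211
30th: 16211 + 559 = 16770

11739, 12298, 12857, 13416, 13975, 14534, 15093, 15652, 16211, 16770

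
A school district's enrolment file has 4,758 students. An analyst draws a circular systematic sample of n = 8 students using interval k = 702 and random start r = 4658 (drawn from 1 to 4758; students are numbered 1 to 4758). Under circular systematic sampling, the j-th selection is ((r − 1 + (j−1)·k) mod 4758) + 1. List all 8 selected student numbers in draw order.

Selection 1: 4658
Selection 2: 4658 + 702 = 5360 → 5360 − 4758 = 602
Selection 3: 602 + 702 = 1304
Selection 4: 1304 + 702 = 2006
Selection 5: 2006 + 702 = 2708
Selection 6: 2708 + 702 = 3410
Selection 7: 3410 + 702 = 4112
Selection 8: 4112 + 702 = 4814 → 4814 − 4758 = 56

4658, 602, 1304, 2006, 2708, 3410, 4112, 56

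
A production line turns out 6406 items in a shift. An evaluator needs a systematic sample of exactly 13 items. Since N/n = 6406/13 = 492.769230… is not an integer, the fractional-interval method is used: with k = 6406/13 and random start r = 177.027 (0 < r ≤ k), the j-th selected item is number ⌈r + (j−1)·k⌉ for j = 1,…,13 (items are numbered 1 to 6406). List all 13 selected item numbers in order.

178, 670, 1163, 1656, 2149, 2641, 3134, 3627, 4120, 4612, 5105, 5598, 6091

j=1: r + 0k = 177.027 → ⌈·⌉ = 178
j=2: r + 1k = 669.796230… → ⌈·⌉ = 670
j=3: r + 2k = 1162.565461… → ⌈·⌉ = 1163
j=4: r + 3k = 1655.334692… → ⌈·⌉ = 1656
j=5: r + 4k = 2148.103923… → ⌈·⌉ = 2149
j=6: r + 5k = 2640.873153… → ⌈·⌉ = 2641
j=7: r + 6k = 3133.642384… → ⌈·⌉ = 3134
j=8: r + 7k = 3626.411615… → ⌈·⌉ = 3627
j=9: r + 8k = 4119.180846… → ⌈·⌉ = 4120
j=10: r + 9k = 4611.950076… → ⌈·⌉ = 4612
j=11: r + 10k = 5104.719307… → ⌈·⌉ = 5105
j=12: r + 11k = 5597.488538… → ⌈·⌉ = 5598
j=13: r + 12k = 6090.257769… → ⌈·⌉ = 6091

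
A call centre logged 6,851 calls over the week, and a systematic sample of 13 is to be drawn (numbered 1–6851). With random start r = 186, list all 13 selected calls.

k = N/n = 6851/13 = 527
call 1: 186
call 2: 186 + 527 = 713
call 3: 713 + 527 = 1240
call 4: 1240 + 527 = 1767
call 5: 1767 + 527 = 2294
call 6: 2294 + 527 = 2821
call 7: 2821 + 527 = 3348
call 8: 3348 + 527 = 3875
call 9: 3875 + 527 = 4402
call 10: 4402 + 527 = 4929
call 11: 4929 + 527 = 5456
call 12: 5456 + 527 = 5983
call 13: 5983 + 527 = 6510

186, 713, 1240, 1767, 2294, 2821, 3348, 3875, 4402, 4929, 5456, 5983, 6510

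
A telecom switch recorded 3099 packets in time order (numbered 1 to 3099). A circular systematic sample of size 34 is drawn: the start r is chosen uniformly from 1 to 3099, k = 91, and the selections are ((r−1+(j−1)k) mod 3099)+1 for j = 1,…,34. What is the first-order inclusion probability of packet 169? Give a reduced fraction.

For each position j, as r ranges over 1…3099 the j-th selection hits every packet exactly once, so packet 169 is selected for exactly 34 of the 3099 starts.
Inclusion probability = 34/3099.

34/3099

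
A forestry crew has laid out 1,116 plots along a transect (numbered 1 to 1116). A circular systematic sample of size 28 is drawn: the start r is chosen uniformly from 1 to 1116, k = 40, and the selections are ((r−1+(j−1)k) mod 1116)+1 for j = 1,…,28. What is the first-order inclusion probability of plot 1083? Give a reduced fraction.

7/279

For each position j, as r ranges over 1…1116 the j-th selection hits every plot exactly once, so plot 1083 is selected for exactly 28 of the 1116 starts.
Inclusion probability = 28/1116 = 7/279.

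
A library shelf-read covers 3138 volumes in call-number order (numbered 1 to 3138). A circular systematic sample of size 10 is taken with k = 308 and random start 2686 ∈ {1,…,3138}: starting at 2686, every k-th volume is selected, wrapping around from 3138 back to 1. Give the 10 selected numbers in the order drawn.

2686, 2994, 164, 472, 780, 1088, 1396, 1704, 2012, 2320

Selection 1: 2686
Selection 2: 2686 + 308 = 2994
Selection 3: 2994 + 308 = 3302 → 3302 − 3138 = 164
Selection 4: 164 + 308 = 472
Selection 5: 472 + 308 = 780
Selection 6: 780 + 308 = 1088
Selection 7: 1088 + 308 = 1396
Selection 8: 1396 + 308 = 1704
Selection 9: 1704 + 308 = 2012
Selection 10: 2012 + 308 = 2320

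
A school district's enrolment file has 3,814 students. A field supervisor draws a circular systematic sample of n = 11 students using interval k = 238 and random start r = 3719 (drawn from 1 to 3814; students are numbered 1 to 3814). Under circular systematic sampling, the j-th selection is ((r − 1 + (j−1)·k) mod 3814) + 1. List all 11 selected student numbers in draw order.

3719, 143, 381, 619, 857, 1095, 1333, 1571, 1809, 2047, 2285

Selection 1: 3719
Selection 2: 3719 + 238 = 3957 → 3957 − 3814 = 143
Selection 3: 143 + 238 = 381
Selection 4: 381 + 238 = 619
Selection 5: 619 + 238 = 857
Selection 6: 857 + 238 = 1095
Selection 7: 1095 + 238 = 1333
Selection 8: 1333 + 238 = 1571
Selection 9: 1571 + 238 = 1809
Selection 10: 1809 + 238 = 2047
Selection 11: 2047 + 238 = 2285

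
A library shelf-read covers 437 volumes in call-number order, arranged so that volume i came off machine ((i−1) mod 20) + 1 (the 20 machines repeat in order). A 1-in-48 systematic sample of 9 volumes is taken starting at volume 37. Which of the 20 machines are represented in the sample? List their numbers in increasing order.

1, 5, 9, 13, 17

Consecutive selections differ by k = 48, so their machine numbers differ by 48 mod 20 = 8.
gcd(48, 20) = 4, so the sample visits 20/4 = 5 distinct residues mod 20.
Start 37 is machine 17; the machines hit are 1, 5, 9, 13, 17.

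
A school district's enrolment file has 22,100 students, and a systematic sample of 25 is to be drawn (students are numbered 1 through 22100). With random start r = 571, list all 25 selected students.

k = N/n = 22100/25 = 884
student 1: 571
student 2: 571 + 884 = 1455
student 3: 1455 + 884 = 2339
student 4: 2339 + 884 = 3223
student 5: 3223 + 884 = 4107
student 6: 4107 + 884 = 4991
student 7: 4991 + 884 = 5875
student 8: 5875 + 884 = 6759
student 9: 6759 + 884 = 7643
student 10: 7643 + 884 = 8527
student 11: 8527 + 884 = 9411
student 12: 9411 + 884 = 10295
student 13: 10295 + 884 = 11179
student 14: 11179 + 884 = 12063
student 15: 12063 + 884 = 12947
student 16: 12947 + 884 = 13831
student 17: 13831 + 884 = 14715
student 18: 14715 + 884 = 15599
student 19: 15599 + 884 = 16483
student 20: 16483 + 884 = 17367
student 21: 17367 + 884 = 18251
student 22: 18251 + 884 = 19135
student 23: 19135 + 884 = 20019
student 24: 20019 + 884 = 20903
student 25: 20903 + 884 = 21787

571, 1455, 2339, 3223, 4107, 4991, 5875, 6759, 7643, 8527, 9411, 10295, 11179, 12063, 12947, 13831, 14715, 15599, 16483, 17367, 18251, 19135, 20019, 20903, 21787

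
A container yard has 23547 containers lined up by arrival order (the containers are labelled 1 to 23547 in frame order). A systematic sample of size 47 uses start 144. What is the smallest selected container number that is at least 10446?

k = 23547/47 = 501
Steps past start: ⌈(10446 − 144)/501⌉ = ⌈10302/501⌉ = 21
Selected container: 144 + 21×501 = 10665

10665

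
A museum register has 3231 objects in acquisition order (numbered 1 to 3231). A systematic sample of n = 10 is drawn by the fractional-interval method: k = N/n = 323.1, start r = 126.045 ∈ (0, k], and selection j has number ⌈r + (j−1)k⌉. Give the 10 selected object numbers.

j=1: r + 0k = 126.045 → ⌈·⌉ = 127
j=2: r + 1k = 449.145 → ⌈·⌉ = 450
j=3: r + 2k = 772.245 → ⌈·⌉ = 773
j=4: r + 3k = 1095.345 → ⌈·⌉ = 1096
j=5: r + 4k = 1418.445 → ⌈·⌉ = 1419
j=6: r + 5k = 1741.545 → ⌈·⌉ = 1742
j=7: r + 6k = 2064.645 → ⌈·⌉ = 2065
j=8: r + 7k = 2387.745 → ⌈·⌉ = 2388
j=9: r + 8k = 2710.845 → ⌈·⌉ = 2711
j=10: r + 9k = 3033.945 → ⌈·⌉ = 3034

127, 450, 773, 1096, 1419, 1742, 2065, 2388, 2711, 3034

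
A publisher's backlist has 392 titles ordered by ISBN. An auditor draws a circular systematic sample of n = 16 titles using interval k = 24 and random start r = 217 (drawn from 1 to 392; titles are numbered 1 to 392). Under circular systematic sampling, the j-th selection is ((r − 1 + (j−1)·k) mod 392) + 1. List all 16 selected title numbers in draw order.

217, 241, 265, 289, 313, 337, 361, 385, 17, 41, 65, 89, 113, 137, 161, 185

Selection 1: 217
Selection 2: 217 + 24 = 241
Selection 3: 241 + 24 = 265
Selection 4: 265 + 24 = 289
Selection 5: 289 + 24 = 313
Selection 6: 313 + 24 = 337
Selection 7: 337 + 24 = 361
Selection 8: 361 + 24 = 385
Selection 9: 385 + 24 = 409 → 409 − 392 = 17
Selection 10: 17 + 24 = 41
Selection 11: 41 + 24 = 65
Selection 12: 65 + 24 = 89
Selection 13: 89 + 24 = 113
Selection 14: 113 + 24 = 137
Selection 15: 137 + 24 = 161
Selection 16: 161 + 24 = 185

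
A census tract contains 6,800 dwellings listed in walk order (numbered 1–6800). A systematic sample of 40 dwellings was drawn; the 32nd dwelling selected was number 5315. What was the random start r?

k = 6800/40 = 170
r = 5315 − (32−1)×170 = 5315 − 5270 = 45

45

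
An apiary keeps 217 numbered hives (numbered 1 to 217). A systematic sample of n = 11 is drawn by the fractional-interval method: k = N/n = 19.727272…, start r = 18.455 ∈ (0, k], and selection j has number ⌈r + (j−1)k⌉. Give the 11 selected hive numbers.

j=1: r + 0k = 18.455 → ⌈·⌉ = 19
j=2: r + 1k = 38.182272… → ⌈·⌉ = 39
j=3: r + 2k = 57.909545… → ⌈·⌉ = 58
j=4: r + 3k = 77.636818… → ⌈·⌉ = 78
j=5: r + 4k = 97.364090… → ⌈·⌉ = 98
j=6: r + 5k = 117.091363… → ⌈·⌉ = 118
j=7: r + 6k = 136.818636… → ⌈·⌉ = 137
j=8: r + 7k = 156.545909… → ⌈·⌉ = 157
j=9: r + 8k = 176.273181… → ⌈·⌉ = 177
j=10: r + 9k = 196.000454… → ⌈·⌉ = 197
j=11: r + 10k = 215.727727… → ⌈·⌉ = 216

19, 39, 58, 78, 98, 118, 137, 157, 177, 197, 216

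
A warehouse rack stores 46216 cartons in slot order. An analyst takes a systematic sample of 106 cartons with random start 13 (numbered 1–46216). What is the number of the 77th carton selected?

33149

k = 46216/106 = 436
77th selection = r + (77−1)·k = 13 + 76×436 = 13 + 33136 = 33149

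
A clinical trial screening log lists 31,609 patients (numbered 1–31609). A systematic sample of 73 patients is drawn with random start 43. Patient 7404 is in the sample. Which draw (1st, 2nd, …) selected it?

18

k = 31609/73 = 433
position = (7404 − 43)/433 + 1 = 7361/433 + 1 = 17 + 1 = 18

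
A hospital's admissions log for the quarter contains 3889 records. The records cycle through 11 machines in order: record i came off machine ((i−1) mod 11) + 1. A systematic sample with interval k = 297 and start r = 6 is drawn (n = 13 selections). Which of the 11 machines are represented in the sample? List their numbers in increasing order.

Consecutive selections differ by k = 297, so their machine numbers differ by 297 mod 11 = 0.
gcd(297, 11) = 11, so the sample visits 11/11 = 1 distinct residues mod 11.
Start 6 is machine 6; the machines hit are 6.

6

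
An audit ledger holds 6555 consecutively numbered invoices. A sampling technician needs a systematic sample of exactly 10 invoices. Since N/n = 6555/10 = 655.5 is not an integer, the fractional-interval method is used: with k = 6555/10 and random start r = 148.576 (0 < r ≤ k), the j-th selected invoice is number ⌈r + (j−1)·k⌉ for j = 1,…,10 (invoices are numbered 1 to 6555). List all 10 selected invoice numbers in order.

149, 805, 1460, 2116, 2771, 3427, 4082, 4738, 5393, 6049

j=1: r + 0k = 148.576 → ⌈·⌉ = 149
j=2: r + 1k = 804.076 → ⌈·⌉ = 805
j=3: r + 2k = 1459.576 → ⌈·⌉ = 1460
j=4: r + 3k = 2115.076 → ⌈·⌉ = 2116
j=5: r + 4k = 2770.576 → ⌈·⌉ = 2771
j=6: r + 5k = 3426.076 → ⌈·⌉ = 3427
j=7: r + 6k = 4081.576 → ⌈·⌉ = 4082
j=8: r + 7k = 4737.076 → ⌈·⌉ = 4738
j=9: r + 8k = 5392.576 → ⌈·⌉ = 5393
j=10: r + 9k = 6048.076 → ⌈·⌉ = 6049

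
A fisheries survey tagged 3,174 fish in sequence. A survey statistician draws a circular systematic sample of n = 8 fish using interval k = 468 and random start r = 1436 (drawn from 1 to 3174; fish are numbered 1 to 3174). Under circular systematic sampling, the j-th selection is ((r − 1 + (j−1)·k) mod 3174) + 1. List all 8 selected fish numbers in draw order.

1436, 1904, 2372, 2840, 134, 602, 1070, 1538

Selection 1: 1436
Selection 2: 1436 + 468 = 1904
Selection 3: 1904 + 468 = 2372
Selection 4: 2372 + 468 = 2840
Selection 5: 2840 + 468 = 3308 → 3308 − 3174 = 134
Selection 6: 134 + 468 = 602
Selection 7: 602 + 468 = 1070
Selection 8: 1070 + 468 = 1538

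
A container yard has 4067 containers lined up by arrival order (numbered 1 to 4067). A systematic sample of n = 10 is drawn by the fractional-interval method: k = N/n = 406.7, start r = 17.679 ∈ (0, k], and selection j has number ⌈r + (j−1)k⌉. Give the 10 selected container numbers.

18, 425, 832, 1238, 1645, 2052, 2458, 2865, 3272, 3678

j=1: r + 0k = 17.679 → ⌈·⌉ = 18
j=2: r + 1k = 424.379 → ⌈·⌉ = 425
j=3: r + 2k = 831.079 → ⌈·⌉ = 832
j=4: r + 3k = 1237.779 → ⌈·⌉ = 1238
j=5: r + 4k = 1644.479 → ⌈·⌉ = 1645
j=6: r + 5k = 2051.179 → ⌈·⌉ = 2052
j=7: r + 6k = 2457.879 → ⌈·⌉ = 2458
j=8: r + 7k = 2864.579 → ⌈·⌉ = 2865
j=9: r + 8k = 3271.279 → ⌈·⌉ = 3272
j=10: r + 9k = 3677.979 → ⌈·⌉ = 3678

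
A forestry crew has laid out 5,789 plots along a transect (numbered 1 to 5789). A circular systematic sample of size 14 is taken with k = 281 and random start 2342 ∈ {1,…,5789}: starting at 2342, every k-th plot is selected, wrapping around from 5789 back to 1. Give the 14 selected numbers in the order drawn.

Selection 1: 2342
Selection 2: 2342 + 281 = 2623
Selection 3: 2623 + 281 = 2904
Selection 4: 2904 + 281 = 3185
Selection 5: 3185 + 281 = 3466
Selection 6: 3466 + 281 = 3747
Selection 7: 3747 + 281 = 4028
Selection 8: 4028 + 281 = 4309
Selection 9: 4309 + 281 = 4590
Selection 10: 4590 + 281 = 4871
Selection 11: 4871 + 281 = 5152
Selection 12: 5152 + 281 = 5433
Selection 13: 5433 + 281 = 5714
Selection 14: 5714 + 281 = 5995 → 5995 − 5789 = 206

2342, 2623, 2904, 3185, 3466, 3747, 4028, 4309, 4590, 4871, 5152, 5433, 5714, 206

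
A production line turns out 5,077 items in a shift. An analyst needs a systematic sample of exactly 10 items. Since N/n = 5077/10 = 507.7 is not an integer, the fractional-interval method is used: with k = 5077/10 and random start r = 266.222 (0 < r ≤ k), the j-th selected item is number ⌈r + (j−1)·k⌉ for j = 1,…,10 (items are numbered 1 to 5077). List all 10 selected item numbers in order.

267, 774, 1282, 1790, 2298, 2805, 3313, 3821, 4328, 4836

j=1: r + 0k = 266.222 → ⌈·⌉ = 267
j=2: r + 1k = 773.922 → ⌈·⌉ = 774
j=3: r + 2k = 1281.622 → ⌈·⌉ = 1282
j=4: r + 3k = 1789.322 → ⌈·⌉ = 1790
j=5: r + 4k = 2297.022 → ⌈·⌉ = 2298
j=6: r + 5k = 2804.722 → ⌈·⌉ = 2805
j=7: r + 6k = 3312.422 → ⌈·⌉ = 3313
j=8: r + 7k = 3820.122 → ⌈·⌉ = 3821
j=9: r + 8k = 4327.822 → ⌈·⌉ = 4328
j=10: r + 9k = 4835.522 → ⌈·⌉ = 4836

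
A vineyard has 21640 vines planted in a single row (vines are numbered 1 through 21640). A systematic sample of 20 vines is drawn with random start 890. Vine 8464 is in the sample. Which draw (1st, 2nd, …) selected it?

k = 21640/20 = 1082
position = (8464 − 890)/1082 + 1 = 7574/1082 + 1 = 7 + 1 = 8

8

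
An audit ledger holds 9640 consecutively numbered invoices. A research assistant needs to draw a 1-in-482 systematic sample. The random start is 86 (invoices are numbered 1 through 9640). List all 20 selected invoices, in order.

invoice 1: 86
invoice 2: 86 + 482 = 568
invoice 3: 568 + 482 = 1050
invoice 4: 1050 + 482 = 1532
invoice 5: 1532 + 482 = 2014
invoice 6: 2014 + 482 = 2496
invoice 7: 2496 + 482 = 2978
invoice 8: 2978 + 482 = 3460
invoice 9: 3460 + 482 = 3942
invoice 10: 3942 + 482 = 4424
invoice 11: 4424 + 482 = 4906
invoice 12: 4906 + 482 = 5388
invoice 13: 5388 + 482 = 5870
invoice 14: 5870 + 482 = 6352
invoice 15: 6352 + 482 = 6834
invoice 16: 6834 + 482 = 7316
invoice 17: 7316 + 482 = 7798
invoice 18: 7798 + 482 = 8280
invoice 19: 8280 + 482 = 8762
invoice 20: 8762 + 482 = 9244

86, 568, 1050, 1532, 2014, 2496, 2978, 3460, 3942, 4424, 4906, 5388, 5870, 6352, 6834, 7316, 7798, 8280, 8762, 9244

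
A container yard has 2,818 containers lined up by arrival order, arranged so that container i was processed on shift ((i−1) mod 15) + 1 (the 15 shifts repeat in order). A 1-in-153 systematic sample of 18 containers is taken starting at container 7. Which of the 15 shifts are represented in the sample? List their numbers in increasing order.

1, 4, 7, 10, 13

Consecutive selections differ by k = 153, so their shift numbers differ by 153 mod 15 = 3.
gcd(153, 15) = 3, so the sample visits 15/3 = 5 distinct residues mod 15.
Start 7 is shift 7; the shifts hit are 1, 4, 7, 10, 13.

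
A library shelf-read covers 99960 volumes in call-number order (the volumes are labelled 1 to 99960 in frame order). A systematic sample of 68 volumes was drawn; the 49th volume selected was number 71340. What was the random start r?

k = 99960/68 = 1470
r = 71340 − (49−1)×1470 = 71340 − 70560 = 780

780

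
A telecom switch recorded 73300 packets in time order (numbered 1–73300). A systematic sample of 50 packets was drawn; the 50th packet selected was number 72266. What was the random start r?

432

k = 73300/50 = 1466
r = 72266 − (50−1)×1466 = 72266 − 71834 = 432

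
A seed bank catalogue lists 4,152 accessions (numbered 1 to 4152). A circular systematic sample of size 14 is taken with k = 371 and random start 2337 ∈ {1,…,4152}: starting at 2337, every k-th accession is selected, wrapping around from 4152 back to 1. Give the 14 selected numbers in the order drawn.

Selection 1: 2337
Selection 2: 2337 + 371 = 2708
Selection 3: 2708 + 371 = 3079
Selection 4: 3079 + 371 = 3450
Selection 5: 3450 + 371 = 3821
Selection 6: 3821 + 371 = 4192 → 4192 − 4152 = 40
Selection 7: 40 + 371 = 411
Selection 8: 411 + 371 = 782
Selection 9: 782 + 371 = 1153
Selection 10: 1153 + 371 = 1524
Selection 11: 1524 + 371 = 1895
Selection 12: 1895 + 371 = 2266
Selection 13: 2266 + 371 = 2637
Selection 14: 2637 + 371 = 3008

2337, 2708, 3079, 3450, 3821, 40, 411, 782, 1153, 1524, 1895, 2266, 2637, 3008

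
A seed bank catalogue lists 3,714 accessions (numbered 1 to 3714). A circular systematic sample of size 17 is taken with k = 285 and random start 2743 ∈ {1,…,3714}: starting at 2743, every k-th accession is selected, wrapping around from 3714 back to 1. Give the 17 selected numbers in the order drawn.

2743, 3028, 3313, 3598, 169, 454, 739, 1024, 1309, 1594, 1879, 2164, 2449, 2734, 3019, 3304, 3589

Selection 1: 2743
Selection 2: 2743 + 285 = 3028
Selection 3: 3028 + 285 = 3313
Selection 4: 3313 + 285 = 3598
Selection 5: 3598 + 285 = 3883 → 3883 − 3714 = 169
Selection 6: 169 + 285 = 454
Selection 7: 454 + 285 = 739
Selection 8: 739 + 285 = 1024
Selection 9: 1024 + 285 = 1309
Selection 10: 1309 + 285 = 1594
Selection 11: 1594 + 285 = 1879
Selection 12: 1879 + 285 = 2164
Selection 13: 2164 + 285 = 2449
Selection 14: 2449 + 285 = 2734
Selection 15: 2734 + 285 = 3019
Selection 16: 3019 + 285 = 3304
Selection 17: 3304 + 285 = 3589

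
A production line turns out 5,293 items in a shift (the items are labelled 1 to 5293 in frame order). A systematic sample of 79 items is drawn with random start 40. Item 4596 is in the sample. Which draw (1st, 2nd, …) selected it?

k = 5293/79 = 67
position = (4596 − 40)/67 + 1 = 4556/67 + 1 = 68 + 1 = 69

69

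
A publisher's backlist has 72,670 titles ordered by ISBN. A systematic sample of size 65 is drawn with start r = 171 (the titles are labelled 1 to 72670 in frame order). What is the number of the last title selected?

k = 72670/65 = 1118
65th selection = r + (65−1)·k = 171 + 64×1118 = 171 + 71552 = 71723

71723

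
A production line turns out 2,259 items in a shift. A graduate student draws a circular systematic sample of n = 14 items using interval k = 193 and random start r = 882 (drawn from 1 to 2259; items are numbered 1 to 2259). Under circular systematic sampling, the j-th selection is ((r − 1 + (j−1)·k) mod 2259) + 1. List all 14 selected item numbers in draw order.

882, 1075, 1268, 1461, 1654, 1847, 2040, 2233, 167, 360, 553, 746, 939, 1132

Selection 1: 882
Selection 2: 882 + 193 = 1075
Selection 3: 1075 + 193 = 1268
Selection 4: 1268 + 193 = 1461
Selection 5: 1461 + 193 = 1654
Selection 6: 1654 + 193 = 1847
Selection 7: 1847 + 193 = 2040
Selection 8: 2040 + 193 = 2233
Selection 9: 2233 + 193 = 2426 → 2426 − 2259 = 167
Selection 10: 167 + 193 = 360
Selection 11: 360 + 193 = 553
Selection 12: 553 + 193 = 746
Selection 13: 746 + 193 = 939
Selection 14: 939 + 193 = 1132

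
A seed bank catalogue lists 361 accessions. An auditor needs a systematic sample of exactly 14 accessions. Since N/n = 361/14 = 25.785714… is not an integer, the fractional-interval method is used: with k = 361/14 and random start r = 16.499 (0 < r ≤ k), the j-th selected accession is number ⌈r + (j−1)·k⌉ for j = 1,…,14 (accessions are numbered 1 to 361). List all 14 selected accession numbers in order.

17, 43, 69, 94, 120, 146, 172, 197, 223, 249, 275, 301, 326, 352

j=1: r + 0k = 16.499 → ⌈·⌉ = 17
j=2: r + 1k = 42.284714… → ⌈·⌉ = 43
j=3: r + 2k = 68.070428… → ⌈·⌉ = 69
j=4: r + 3k = 93.856142… → ⌈·⌉ = 94
j=5: r + 4k = 119.641857… → ⌈·⌉ = 120
j=6: r + 5k = 145.427571… → ⌈·⌉ = 146
j=7: r + 6k = 171.213285… → ⌈·⌉ = 172
j=8: r + 7k = 196.999 → ⌈·⌉ = 197
j=9: r + 8k = 222.784714… → ⌈·⌉ = 223
j=10: r + 9k = 248.570428… → ⌈·⌉ = 249
j=11: r + 10k = 274.356142… → ⌈·⌉ = 275
j=12: r + 11k = 300.141857… → ⌈·⌉ = 301
j=13: r + 12k = 325.927571… → ⌈·⌉ = 326
j=14: r + 13k = 351.713285… → ⌈·⌉ = 352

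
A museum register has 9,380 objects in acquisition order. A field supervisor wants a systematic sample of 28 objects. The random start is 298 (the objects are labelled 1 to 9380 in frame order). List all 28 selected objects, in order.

k = N/n = 9380/28 = 335
object 1: 298
object 2: 298 + 335 = 633
object 3: 633 + 335 = 968
object 4: 968 + 335 = 1303
object 5: 1303 + 335 = 1638
object 6: 1638 + 335 = 1973
object 7: 1973 + 335 = 2308
object 8: 2308 + 335 = 2643
object 9: 2643 + 335 = 2978
object 10: 2978 + 335 = 3313
object 11: 3313 + 335 = 3648
object 12: 3648 + 335 = 3983
object 13: 3983 + 335 = 4318
object 14: 4318 + 335 = 4653
object 15: 4653 + 335 = 4988
object 16: 4988 + 335 = 5323
object 17: 5323 + 335 = 5658
object 18: 5658 + 335 = 5993
object 19: 5993 + 335 = 6328
object 20: 6328 + 335 = 6663
object 21: 6663 + 335 = 6998
object 22: 6998 + 335 = 7333
object 23: 7333 + 335 = 7668
object 24: 7668 + 335 = 8003
object 25: 8003 + 335 = 8338
object 26: 8338 + 335 = 8673
object 27: 8673 + 335 = 9008
object 28: 9008 + 335 = 9343

298, 633, 968, 1303, 1638, 1973, 2308, 2643, 2978, 3313, 3648, 3983, 4318, 4653, 4988, 5323, 5658, 5993, 6328, 6663, 6998, 7333, 7668, 8003, 8338, 8673, 9008, 9343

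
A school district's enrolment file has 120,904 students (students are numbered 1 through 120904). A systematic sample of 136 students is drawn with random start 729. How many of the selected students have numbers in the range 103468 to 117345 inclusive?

k = 120904/136 = 889
First selection ≥ 103468: 729 + ⌈(103468−729)/889⌉·889 = 729 + 116×889 = 103853
Last selection ≤ 117345: 729 + ⌊(117345−729)/889⌋·889 = 729 + 131×889 = 117188
Count = 131 − 116 + 1 = 16

16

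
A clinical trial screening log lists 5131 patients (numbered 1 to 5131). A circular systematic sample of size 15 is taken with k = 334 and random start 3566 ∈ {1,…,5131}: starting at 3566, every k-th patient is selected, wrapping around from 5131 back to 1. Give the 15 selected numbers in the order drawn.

Selection 1: 3566
Selection 2: 3566 + 334 = 3900
Selection 3: 3900 + 334 = 4234
Selection 4: 4234 + 334 = 4568
Selection 5: 4568 + 334 = 4902
Selection 6: 4902 + 334 = 5236 → 5236 − 5131 = 105
Selection 7: 105 + 334 = 439
Selection 8: 439 + 334 = 773
Selection 9: 773 + 334 = 1107
Selection 10: 1107 + 334 = 1441
Selection 11: 1441 + 334 = 1775
Selection 12: 1775 + 334 = 2109
Selection 13: 2109 + 334 = 2443
Selection 14: 2443 + 334 = 2777
Selection 15: 2777 + 334 = 3111

3566, 3900, 4234, 4568, 4902, 105, 439, 773, 1107, 1441, 1775, 2109, 2443, 2777, 3111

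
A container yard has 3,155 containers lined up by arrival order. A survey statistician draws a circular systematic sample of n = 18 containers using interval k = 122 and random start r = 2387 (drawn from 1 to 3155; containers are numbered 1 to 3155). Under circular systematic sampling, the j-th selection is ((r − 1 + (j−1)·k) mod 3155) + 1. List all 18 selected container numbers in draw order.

2387, 2509, 2631, 2753, 2875, 2997, 3119, 86, 208, 330, 452, 574, 696, 818, 940, 1062, 1184, 1306

Selection 1: 2387
Selection 2: 2387 + 122 = 2509
Selection 3: 2509 + 122 = 2631
Selection 4: 2631 + 122 = 2753
Selection 5: 2753 + 122 = 2875
Selection 6: 2875 + 122 = 2997
Selection 7: 2997 + 122 = 3119
Selection 8: 3119 + 122 = 3241 → 3241 − 3155 = 86
Selection 9: 86 + 122 = 208
Selection 10: 208 + 122 = 330
Selection 11: 330 + 122 = 452
Selection 12: 452 + 122 = 574
Selection 13: 574 + 122 = 696
Selection 14: 696 + 122 = 818
Selection 15: 818 + 122 = 940
Selection 16: 940 + 122 = 1062
Selection 17: 1062 + 122 = 1184
Selection 18: 1184 + 122 = 1306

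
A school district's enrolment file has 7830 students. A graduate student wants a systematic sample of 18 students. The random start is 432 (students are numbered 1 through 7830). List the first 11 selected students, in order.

432, 867, 1302, 1737, 2172, 2607, 3042, 3477, 3912, 4347, 4782

k = N/n = 7830/18 = 435
student 1: 432
student 2: 432 + 435 = 867
student 3: 867 + 435 = 1302
student 4: 1302 + 435 = 1737
student 5: 1737 + 435 = 2172
student 6: 2172 + 435 = 2607
student 7: 2607 + 435 = 3042
student 8: 3042 + 435 = 3477
student 9: 3477 + 435 = 3912
student 10: 3912 + 435 = 4347
student 11: 4347 + 435 = 4782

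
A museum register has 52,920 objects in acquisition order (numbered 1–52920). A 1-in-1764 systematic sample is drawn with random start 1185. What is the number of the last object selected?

52341

k = 1764
30th selection = r + (30−1)·k = 1185 + 29×1764 = 1185 + 51156 = 52341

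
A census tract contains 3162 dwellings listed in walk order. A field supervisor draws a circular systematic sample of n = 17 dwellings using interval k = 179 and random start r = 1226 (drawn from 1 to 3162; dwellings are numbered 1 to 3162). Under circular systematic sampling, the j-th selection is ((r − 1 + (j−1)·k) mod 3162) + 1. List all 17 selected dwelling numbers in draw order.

Selection 1: 1226
Selection 2: 1226 + 179 = 1405
Selection 3: 1405 + 179 = 1584
Selection 4: 1584 + 179 = 1763
Selection 5: 1763 + 179 = 1942
Selection 6: 1942 + 179 = 2121
Selection 7: 2121 + 179 = 2300
Selection 8: 2300 + 179 = 2479
Selection 9: 2479 + 179 = 2658
Selection 10: 2658 + 179 = 2837
Selection 11: 2837 + 179 = 3016
Selection 12: 3016 + 179 = 3195 → 3195 − 3162 = 33
Selection 13: 33 + 179 = 212
Selection 14: 212 + 179 = 391
Selection 15: 391 + 179 = 570
Selection 16: 570 + 179 = 749
Selection 17: 749 + 179 = 928

1226, 1405, 1584, 1763, 1942, 2121, 2300, 2479, 2658, 2837, 3016, 33, 212, 391, 570, 749, 928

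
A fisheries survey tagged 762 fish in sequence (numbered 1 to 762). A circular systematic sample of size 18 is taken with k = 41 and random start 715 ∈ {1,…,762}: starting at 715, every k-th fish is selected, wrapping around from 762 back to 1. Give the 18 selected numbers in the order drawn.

Selection 1: 715
Selection 2: 715 + 41 = 756
Selection 3: 756 + 41 = 797 → 797 − 762 = 35
Selection 4: 35 + 41 = 76
Selection 5: 76 + 41 = 117
Selection 6: 117 + 41 = 158
Selection 7: 158 + 41 = 199
Selection 8: 199 + 41 = 240
Selection 9: 240 + 41 = 281
Selection 10: 281 + 41 = 322
Selection 11: 322 + 41 = 363
Selection 12: 363 + 41 = 404
Selection 13: 404 + 41 = 445
Selection 14: 445 + 41 = 486
Selection 15: 486 + 41 = 527
Selection 16: 527 + 41 = 568
Selection 17: 568 + 41 = 609
Selection 18: 609 + 41 = 650

715, 756, 35, 76, 117, 158, 199, 240, 281, 322, 363, 404, 445, 486, 527, 568, 609, 650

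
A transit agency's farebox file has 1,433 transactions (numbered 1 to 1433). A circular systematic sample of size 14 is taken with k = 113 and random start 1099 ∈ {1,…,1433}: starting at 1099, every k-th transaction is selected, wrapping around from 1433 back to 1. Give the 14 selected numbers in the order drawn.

1099, 1212, 1325, 5, 118, 231, 344, 457, 570, 683, 796, 909, 1022, 1135

Selection 1: 1099
Selection 2: 1099 + 113 = 1212
Selection 3: 1212 + 113 = 1325
Selection 4: 1325 + 113 = 1438 → 1438 − 1433 = 5
Selection 5: 5 + 113 = 118
Selection 6: 118 + 113 = 231
Selection 7: 231 + 113 = 344
Selection 8: 344 + 113 = 457
Selection 9: 457 + 113 = 570
Selection 10: 570 + 113 = 683
Selection 11: 683 + 113 = 796
Selection 12: 796 + 113 = 909
Selection 13: 909 + 113 = 1022
Selection 14: 1022 + 113 = 1135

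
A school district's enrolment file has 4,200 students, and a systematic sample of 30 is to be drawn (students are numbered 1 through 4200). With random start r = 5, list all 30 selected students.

5, 145, 285, 425, 565, 705, 845, 985, 1125, 1265, 1405, 1545, 1685, 1825, 1965, 2105, 2245, 2385, 2525, 2665, 2805, 2945, 3085, 3225, 3365, 3505, 3645, 3785, 3925, 4065

k = N/n = 4200/30 = 140
student 1: 5
student 2: 5 + 140 = 145
student 3: 145 + 140 = 285
student 4: 285 + 140 = 425
student 5: 425 + 140 = 565
student 6: 565 + 140 = 705
student 7: 705 + 140 = 845
student 8: 845 + 140 = 985
student 9: 985 + 140 = 1125
student 10: 1125 + 140 = 1265
student 11: 1265 + 140 = 1405
student 12: 1405 + 140 = 1545
student 13: 1545 + 140 = 1685
student 14: 1685 + 140 = 1825
student 15: 1825 + 140 = 1965
student 16: 1965 + 140 = 2105
student 17: 2105 + 140 = 2245
student 18: 2245 + 140 = 2385
student 19: 2385 + 140 = 2525
student 20: 2525 + 140 = 2665
student 21: 2665 + 140 = 2805
student 22: 2805 + 140 = 2945
student 23: 2945 + 140 = 3085
student 24: 3085 + 140 = 3225
student 25: 3225 + 140 = 3365
student 26: 3365 + 140 = 3505
student 27: 3505 + 140 = 3645
student 28: 3645 + 140 = 3785
student 29: 3785 + 140 = 3925
student 30: 3925 + 140 = 4065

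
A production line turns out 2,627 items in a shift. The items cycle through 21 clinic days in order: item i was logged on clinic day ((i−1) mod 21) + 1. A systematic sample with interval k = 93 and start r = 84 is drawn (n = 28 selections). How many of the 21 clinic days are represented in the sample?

7

Consecutive selections differ by k = 93, so their clinic day numbers differ by 93 mod 21 = 9.
gcd(93, 21) = 3, so the sample visits 21/3 = 7 distinct residues mod 21.
Start 84 is clinic day 21; the clinic days hit are 3, 6, 9, 12, 15, 18, 21.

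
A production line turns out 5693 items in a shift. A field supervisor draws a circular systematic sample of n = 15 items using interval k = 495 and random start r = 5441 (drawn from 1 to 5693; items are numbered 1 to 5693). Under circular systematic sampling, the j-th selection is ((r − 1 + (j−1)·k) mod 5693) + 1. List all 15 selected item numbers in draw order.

5441, 243, 738, 1233, 1728, 2223, 2718, 3213, 3708, 4203, 4698, 5193, 5688, 490, 985

Selection 1: 5441
Selection 2: 5441 + 495 = 5936 → 5936 − 5693 = 243
Selection 3: 243 + 495 = 738
Selection 4: 738 + 495 = 1233
Selection 5: 1233 + 495 = 1728
Selection 6: 1728 + 495 = 2223
Selection 7: 2223 + 495 = 2718
Selection 8: 2718 + 495 = 3213
Selection 9: 3213 + 495 = 3708
Selection 10: 3708 + 495 = 4203
Selection 11: 4203 + 495 = 4698
Selection 12: 4698 + 495 = 5193
Selection 13: 5193 + 495 = 5688
Selection 14: 5688 + 495 = 6183 → 6183 − 5693 = 490
Selection 15: 490 + 495 = 985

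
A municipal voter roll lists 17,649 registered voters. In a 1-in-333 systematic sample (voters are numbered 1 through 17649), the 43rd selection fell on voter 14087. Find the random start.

k = 333
r = 14087 − (43−1)×333 = 14087 − 13986 = 101

101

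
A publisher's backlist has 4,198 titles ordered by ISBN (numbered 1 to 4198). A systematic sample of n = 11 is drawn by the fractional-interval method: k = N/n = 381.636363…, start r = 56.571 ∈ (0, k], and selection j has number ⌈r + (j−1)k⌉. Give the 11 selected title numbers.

57, 439, 820, 1202, 1584, 1965, 2347, 2729, 3110, 3492, 3873

j=1: r + 0k = 56.571 → ⌈·⌉ = 57
j=2: r + 1k = 438.207363… → ⌈·⌉ = 439
j=3: r + 2k = 819.843727… → ⌈·⌉ = 820
j=4: r + 3k = 1201.480090… → ⌈·⌉ = 1202
j=5: r + 4k = 1583.116454… → ⌈·⌉ = 1584
j=6: r + 5k = 1964.752818… → ⌈·⌉ = 1965
j=7: r + 6k = 2346.389181… → ⌈·⌉ = 2347
j=8: r + 7k = 2728.025545… → ⌈·⌉ = 2729
j=9: r + 8k = 3109.661909… → ⌈·⌉ = 3110
j=10: r + 9k = 3491.298272… → ⌈·⌉ = 3492
j=11: r + 10k = 3872.934636… → ⌈·⌉ = 3873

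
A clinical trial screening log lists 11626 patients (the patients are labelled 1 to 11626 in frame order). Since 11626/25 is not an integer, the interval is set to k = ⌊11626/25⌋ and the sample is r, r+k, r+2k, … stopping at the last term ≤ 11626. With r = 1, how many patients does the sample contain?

26

k = ⌊11626/25⌋ = 465
Achieved size = ⌊(11626 − 1)/465⌋ + 1 = ⌊11625/465⌋ + 1 = 25 + 1 = 26
(last selection: 1 + 25×465 = 11626 ≤ 11626; next would be 12091 > 11626)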